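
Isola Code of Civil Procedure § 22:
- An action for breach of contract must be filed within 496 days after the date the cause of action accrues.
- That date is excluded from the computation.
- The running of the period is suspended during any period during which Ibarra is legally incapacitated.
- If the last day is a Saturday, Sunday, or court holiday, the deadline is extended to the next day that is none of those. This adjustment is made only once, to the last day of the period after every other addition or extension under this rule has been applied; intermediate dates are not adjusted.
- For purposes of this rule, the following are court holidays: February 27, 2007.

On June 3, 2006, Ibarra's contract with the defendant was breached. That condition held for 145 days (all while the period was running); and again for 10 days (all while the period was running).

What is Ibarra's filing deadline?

496 days after June 3, 2006 is October 12, 2007.
Tolling adds 145 days: October 12, 2007 + 145 days = March 5, 2008.
Tolling adds 10 days: March 5, 2008 + 10 days = March 15, 2008.
March 15, 2008 is Saturday; March 16, 2008 is Sunday. The next qualifying day is March 17, 2008.

March 17, 2008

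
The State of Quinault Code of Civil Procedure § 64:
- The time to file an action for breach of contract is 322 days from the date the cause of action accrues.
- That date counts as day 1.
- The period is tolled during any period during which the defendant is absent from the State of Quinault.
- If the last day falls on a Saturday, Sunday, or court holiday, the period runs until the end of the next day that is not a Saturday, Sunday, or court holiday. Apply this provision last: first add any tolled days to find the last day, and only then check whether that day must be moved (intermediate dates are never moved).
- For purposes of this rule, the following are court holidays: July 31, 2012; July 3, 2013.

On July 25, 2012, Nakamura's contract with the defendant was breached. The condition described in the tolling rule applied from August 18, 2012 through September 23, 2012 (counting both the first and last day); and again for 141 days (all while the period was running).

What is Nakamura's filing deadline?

Counting July 25, 2012 as day 1, day 322 is June 11, 2013.
From August 18, 2012 through September 23, 2012 inclusive is 37 days; tolling adds 37 days: June 11, 2013 + 37 days = July 18, 2013.
Tolling adds 141 days: July 18, 2013 + 141 days = December 6, 2013.
December 6, 2013 is a Friday and not a court holiday, so no extension applies.

December 6, 2013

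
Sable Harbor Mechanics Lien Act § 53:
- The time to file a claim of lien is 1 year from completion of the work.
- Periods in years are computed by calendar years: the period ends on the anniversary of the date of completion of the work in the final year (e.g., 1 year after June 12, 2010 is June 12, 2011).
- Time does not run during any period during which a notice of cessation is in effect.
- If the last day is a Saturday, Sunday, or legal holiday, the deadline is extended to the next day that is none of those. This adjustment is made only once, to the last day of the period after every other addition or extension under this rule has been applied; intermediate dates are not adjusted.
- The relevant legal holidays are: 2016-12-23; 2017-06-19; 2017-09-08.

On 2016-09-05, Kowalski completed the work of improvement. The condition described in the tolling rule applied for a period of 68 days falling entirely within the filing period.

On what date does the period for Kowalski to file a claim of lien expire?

November 13, 2017

1 year after 2016-09-05 is September 5, 2017.
Tolling adds 68 days: September 5, 2017 + 68 days = November 12, 2017.
November 12, 2017 is Sunday. The next qualifying day is November 13, 2017.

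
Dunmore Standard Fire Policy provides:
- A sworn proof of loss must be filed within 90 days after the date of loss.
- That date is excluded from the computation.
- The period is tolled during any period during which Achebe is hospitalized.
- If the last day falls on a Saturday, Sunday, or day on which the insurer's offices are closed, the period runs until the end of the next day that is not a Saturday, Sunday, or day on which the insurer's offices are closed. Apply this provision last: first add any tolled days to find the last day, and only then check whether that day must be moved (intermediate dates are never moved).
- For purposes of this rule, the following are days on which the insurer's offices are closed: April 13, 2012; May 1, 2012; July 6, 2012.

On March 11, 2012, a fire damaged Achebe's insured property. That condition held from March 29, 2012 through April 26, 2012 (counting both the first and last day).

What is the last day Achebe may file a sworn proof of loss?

90 days after March 11, 2012 is June 9, 2012.
From March 29, 2012 through April 26, 2012 inclusive is 29 days; tolling adds 29 days: June 9, 2012 + 29 days = July 8, 2012.
July 8, 2012 is Sunday. The next qualifying day is July 9, 2012.

July 9, 2012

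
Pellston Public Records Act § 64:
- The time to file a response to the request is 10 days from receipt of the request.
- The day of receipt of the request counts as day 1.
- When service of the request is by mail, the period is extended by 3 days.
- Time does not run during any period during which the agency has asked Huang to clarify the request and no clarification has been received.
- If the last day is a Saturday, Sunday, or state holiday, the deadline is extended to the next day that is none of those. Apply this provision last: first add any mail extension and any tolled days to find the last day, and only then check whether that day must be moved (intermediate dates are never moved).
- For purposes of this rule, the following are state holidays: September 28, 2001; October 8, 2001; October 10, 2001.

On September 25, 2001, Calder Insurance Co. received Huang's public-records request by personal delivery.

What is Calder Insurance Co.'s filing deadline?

Counting September 25, 2001 as day 1, day 10 is October 4, 2001.
Service was not by mail, so no mail extension applies.
October 4, 2001 is a Thursday and not a state holiday, so no extension applies.

October 4, 2001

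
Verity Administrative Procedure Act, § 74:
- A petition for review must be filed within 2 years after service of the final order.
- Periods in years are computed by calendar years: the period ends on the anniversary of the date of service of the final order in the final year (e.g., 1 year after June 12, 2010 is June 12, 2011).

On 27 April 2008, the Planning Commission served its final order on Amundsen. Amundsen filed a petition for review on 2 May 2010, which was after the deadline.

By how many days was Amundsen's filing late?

2 years after 27 April 2008 is April 27, 2010.
The deadline is April 27, 2010; from April 27, 2010 to May 2, 2010 is 5 days.

5 days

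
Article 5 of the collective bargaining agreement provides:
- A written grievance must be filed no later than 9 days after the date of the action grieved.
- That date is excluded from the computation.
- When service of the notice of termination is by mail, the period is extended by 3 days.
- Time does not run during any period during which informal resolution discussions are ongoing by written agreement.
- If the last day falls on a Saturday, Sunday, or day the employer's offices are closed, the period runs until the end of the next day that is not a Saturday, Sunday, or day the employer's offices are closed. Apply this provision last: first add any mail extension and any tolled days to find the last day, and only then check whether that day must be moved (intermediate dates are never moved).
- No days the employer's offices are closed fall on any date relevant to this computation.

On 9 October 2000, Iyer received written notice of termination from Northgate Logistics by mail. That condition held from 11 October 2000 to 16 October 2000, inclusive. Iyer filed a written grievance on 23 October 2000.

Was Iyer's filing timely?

9 days after 9 October 2000 is October 18, 2000.
Service was by mail, adding 3 days: October 18, 2000 + 3 days = October 21, 2000.
From October 11, 2000 through October 16, 2000 inclusive is 6 days; tolling adds 6 days: October 21, 2000 + 6 days = October 27, 2000.
October 27, 2000 is a Friday and not a day the employer's offices are closed, so no extension applies.
The deadline is October 27, 2000; the filing on October 23, 2000 is on or before that date.

Yes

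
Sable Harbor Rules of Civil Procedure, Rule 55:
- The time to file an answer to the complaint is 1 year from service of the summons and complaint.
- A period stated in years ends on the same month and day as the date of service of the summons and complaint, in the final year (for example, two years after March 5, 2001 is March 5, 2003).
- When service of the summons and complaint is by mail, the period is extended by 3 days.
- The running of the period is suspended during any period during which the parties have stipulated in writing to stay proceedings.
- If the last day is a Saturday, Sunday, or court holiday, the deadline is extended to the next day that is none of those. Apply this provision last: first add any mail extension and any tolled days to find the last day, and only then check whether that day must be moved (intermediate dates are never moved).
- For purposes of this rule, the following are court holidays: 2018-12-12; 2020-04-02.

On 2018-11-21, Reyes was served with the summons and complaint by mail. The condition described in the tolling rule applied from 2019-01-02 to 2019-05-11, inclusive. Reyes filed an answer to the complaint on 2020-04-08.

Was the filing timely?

1 year after 2018-11-21 is November 21, 2019.
Service was by mail, adding 3 days: November 21, 2019 + 3 days = November 24, 2019.
From January 2, 2019 through May 11, 2019 inclusive is 130 days; tolling adds 130 days: November 24, 2019 + 130 days = April 2, 2020.
April 2, 2020 is a listed holiday. The next qualifying day is April 3, 2020.
The deadline is April 3, 2020; the filing on April 8, 2020 is after that date.

No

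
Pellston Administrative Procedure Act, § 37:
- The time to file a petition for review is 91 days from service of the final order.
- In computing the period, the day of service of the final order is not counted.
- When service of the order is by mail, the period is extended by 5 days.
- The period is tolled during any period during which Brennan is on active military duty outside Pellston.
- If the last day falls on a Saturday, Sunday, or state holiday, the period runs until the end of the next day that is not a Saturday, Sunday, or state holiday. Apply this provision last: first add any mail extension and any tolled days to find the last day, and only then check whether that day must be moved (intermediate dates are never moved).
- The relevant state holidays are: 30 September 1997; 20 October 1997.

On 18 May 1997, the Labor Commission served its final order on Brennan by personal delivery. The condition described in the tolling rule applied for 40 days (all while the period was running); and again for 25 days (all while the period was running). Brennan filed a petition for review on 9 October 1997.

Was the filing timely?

91 days after 18 May 1997 is August 17, 1997.
Service was not by mail, so no mail extension applies.
Tolling adds 40 days: August 17, 1997 + 40 days = September 26, 1997.
Tolling adds 25 days: September 26, 1997 + 25 days = October 21, 1997.
October 21, 1997 is a Tuesday and not a state holiday, so no extension applies.
The deadline is October 21, 1997; the filing on October 9, 1997 is on or before that date.

Yes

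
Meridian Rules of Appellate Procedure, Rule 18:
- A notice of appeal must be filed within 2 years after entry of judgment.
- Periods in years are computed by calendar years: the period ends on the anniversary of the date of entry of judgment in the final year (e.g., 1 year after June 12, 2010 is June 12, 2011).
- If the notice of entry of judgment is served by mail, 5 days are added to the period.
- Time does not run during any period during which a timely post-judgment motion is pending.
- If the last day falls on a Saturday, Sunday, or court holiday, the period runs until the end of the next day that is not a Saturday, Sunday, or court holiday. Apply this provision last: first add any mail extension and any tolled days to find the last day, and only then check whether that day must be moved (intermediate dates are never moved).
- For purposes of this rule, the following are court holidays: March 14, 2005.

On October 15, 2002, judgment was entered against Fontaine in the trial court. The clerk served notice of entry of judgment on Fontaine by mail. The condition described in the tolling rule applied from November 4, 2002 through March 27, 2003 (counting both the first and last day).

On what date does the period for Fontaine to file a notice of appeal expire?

2 years after October 15, 2002 is October 15, 2004.
Service was by mail, adding 5 days: October 15, 2004 + 5 days = October 20, 2004.
From November 4, 2002 through March 27, 2003 inclusive is 144 days; tolling adds 144 days: October 20, 2004 + 144 days = March 13, 2005.
March 13, 2005 is Sunday; March 14, 2005 is a listed holiday. The next qualifying day is March 15, 2005.

March 15, 2005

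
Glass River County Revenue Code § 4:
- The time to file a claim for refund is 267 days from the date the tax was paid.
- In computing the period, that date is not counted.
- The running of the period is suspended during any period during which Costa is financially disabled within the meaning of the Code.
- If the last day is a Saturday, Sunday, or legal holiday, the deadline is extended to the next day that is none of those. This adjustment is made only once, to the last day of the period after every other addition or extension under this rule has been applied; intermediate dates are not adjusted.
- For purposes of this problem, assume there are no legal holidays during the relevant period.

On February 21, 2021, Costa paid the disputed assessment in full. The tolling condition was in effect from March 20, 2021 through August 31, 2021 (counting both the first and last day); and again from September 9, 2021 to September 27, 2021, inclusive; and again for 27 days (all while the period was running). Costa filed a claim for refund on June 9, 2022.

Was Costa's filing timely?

Yes

267 days after February 21, 2021 is November 15, 2021.
From March 20, 2021 through August 31, 2021 inclusive is 165 days; tolling adds 165 days: November 15, 2021 + 165 days = April 29, 2022.
From September 9, 2021 through September 27, 2021 inclusive is 19 days; tolling adds 19 days: April 29, 2022 + 19 days = May 18, 2022.
Tolling adds 27 days: May 18, 2022 + 27 days = June 14, 2022.
June 14, 2022 is a Tuesday and not a legal holiday, so no extension applies.
The deadline is June 14, 2022; the filing on June 9, 2022 is on or before that date.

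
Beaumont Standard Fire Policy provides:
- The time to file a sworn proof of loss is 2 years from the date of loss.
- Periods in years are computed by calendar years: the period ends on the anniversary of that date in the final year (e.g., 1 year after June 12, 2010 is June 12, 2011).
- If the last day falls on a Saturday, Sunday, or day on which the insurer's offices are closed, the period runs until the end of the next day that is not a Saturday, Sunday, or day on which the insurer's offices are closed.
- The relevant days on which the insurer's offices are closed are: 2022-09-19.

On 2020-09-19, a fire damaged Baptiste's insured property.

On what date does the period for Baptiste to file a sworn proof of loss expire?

September 20, 2022

2 years after 2020-09-19 is September 19, 2022.
September 19, 2022 is a listed holiday. The next qualifying day is September 20, 2022.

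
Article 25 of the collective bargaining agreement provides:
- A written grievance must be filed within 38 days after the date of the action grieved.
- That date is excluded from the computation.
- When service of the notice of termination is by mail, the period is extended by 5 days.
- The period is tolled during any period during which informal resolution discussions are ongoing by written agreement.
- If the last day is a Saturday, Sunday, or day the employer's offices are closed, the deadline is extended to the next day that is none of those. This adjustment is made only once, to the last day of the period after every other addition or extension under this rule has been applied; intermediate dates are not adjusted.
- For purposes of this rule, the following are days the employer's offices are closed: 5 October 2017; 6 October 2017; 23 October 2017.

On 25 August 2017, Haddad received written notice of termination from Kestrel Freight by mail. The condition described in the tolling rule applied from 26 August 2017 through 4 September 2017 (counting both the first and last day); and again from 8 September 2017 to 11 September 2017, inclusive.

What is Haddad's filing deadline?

38 days after 25 August 2017 is October 2, 2017.
Service was by mail, adding 5 days: October 2, 2017 + 5 days = October 7, 2017.
From August 26, 2017 through September 4, 2017 inclusive is 10 days; tolling adds 10 days: October 7, 2017 + 10 days = October 17, 2017.
From September 8, 2017 through September 11, 2017 inclusive is 4 days; tolling adds 4 days: October 17, 2017 + 4 days = October 21, 2017.
October 21, 2017 is Saturday; October 22, 2017 is Sunday; October 23, 2017 is a listed holiday. The next qualifying day is October 24, 2017.

October 24, 2017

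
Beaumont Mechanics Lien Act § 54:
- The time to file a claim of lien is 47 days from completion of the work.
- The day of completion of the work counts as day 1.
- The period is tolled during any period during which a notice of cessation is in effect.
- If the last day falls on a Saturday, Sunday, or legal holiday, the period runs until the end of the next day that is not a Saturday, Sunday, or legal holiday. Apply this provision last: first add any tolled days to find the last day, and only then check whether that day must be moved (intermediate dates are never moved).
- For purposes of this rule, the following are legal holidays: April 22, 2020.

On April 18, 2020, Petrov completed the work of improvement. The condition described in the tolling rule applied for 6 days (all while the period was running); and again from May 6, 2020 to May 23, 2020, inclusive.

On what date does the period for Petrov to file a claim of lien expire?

June 29, 2020

Counting April 18, 2020 as day 1, day 47 is June 3, 2020.
Tolling adds 6 days: June 3, 2020 + 6 days = June 9, 2020.
From May 6, 2020 through May 23, 2020 inclusive is 18 days; tolling adds 18 days: June 9, 2020 + 18 days = June 27, 2020.
June 27, 2020 is Saturday; June 28, 2020 is Sunday. The next qualifying day is June 29, 2020.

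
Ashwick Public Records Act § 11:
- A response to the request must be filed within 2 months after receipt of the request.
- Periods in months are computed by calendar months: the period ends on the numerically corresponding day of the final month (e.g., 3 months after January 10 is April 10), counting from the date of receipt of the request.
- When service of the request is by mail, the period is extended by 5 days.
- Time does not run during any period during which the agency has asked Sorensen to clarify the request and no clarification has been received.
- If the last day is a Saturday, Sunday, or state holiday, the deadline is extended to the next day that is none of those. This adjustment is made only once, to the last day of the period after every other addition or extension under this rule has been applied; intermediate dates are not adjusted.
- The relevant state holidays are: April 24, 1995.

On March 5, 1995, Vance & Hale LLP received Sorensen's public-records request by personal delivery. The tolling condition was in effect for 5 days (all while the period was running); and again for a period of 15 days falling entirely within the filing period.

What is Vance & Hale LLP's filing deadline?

2 months after March 5, 1995 is May 5, 1995.
Service was not by mail, so no mail extension applies.
Tolling adds 5 days: May 5, 1995 + 5 days = May 10, 1995.
Tolling adds 15 days: May 10, 1995 + 15 days = May 25, 1995.
May 25, 1995 is a Thursday and not a state holiday, so no extension applies.

May 25, 1995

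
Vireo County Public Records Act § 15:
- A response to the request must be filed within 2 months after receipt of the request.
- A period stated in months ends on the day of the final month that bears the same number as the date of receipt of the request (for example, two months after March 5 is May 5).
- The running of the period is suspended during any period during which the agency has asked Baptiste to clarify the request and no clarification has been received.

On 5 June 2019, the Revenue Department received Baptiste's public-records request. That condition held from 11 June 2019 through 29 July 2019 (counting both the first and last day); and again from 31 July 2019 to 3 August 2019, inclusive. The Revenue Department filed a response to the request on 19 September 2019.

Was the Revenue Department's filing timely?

2 months after 5 June 2019 is August 5, 2019.
From June 11, 2019 through July 29, 2019 inclusive is 49 days; tolling adds 49 days: August 5, 2019 + 49 days = September 23, 2019.
From July 31, 2019 through August 3, 2019 inclusive is 4 days; tolling adds 4 days: September 23, 2019 + 4 days = September 27, 2019.
The deadline is September 27, 2019; the filing on September 19, 2019 is on or before that date.

Yes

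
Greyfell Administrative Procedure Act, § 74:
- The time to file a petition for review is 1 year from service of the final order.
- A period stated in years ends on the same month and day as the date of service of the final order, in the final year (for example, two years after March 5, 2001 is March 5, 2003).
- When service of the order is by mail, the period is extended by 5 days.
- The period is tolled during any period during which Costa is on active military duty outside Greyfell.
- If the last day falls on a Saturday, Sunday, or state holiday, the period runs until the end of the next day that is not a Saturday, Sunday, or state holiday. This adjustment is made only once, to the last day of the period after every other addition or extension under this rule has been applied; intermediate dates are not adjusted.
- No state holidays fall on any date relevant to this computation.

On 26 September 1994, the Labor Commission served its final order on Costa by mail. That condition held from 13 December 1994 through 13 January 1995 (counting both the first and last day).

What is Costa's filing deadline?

1 year after 26 September 1994 is September 26, 1995.
Service was by mail, adding 5 days: September 26, 1995 + 5 days = October 1, 1995.
From December 13, 1994 through January 13, 1995 inclusive is 32 days; tolling adds 32 days: October 1, 1995 + 32 days = November 2, 1995.
November 2, 1995 is a Thursday and not a state holiday, so no extension applies.

November 2, 1995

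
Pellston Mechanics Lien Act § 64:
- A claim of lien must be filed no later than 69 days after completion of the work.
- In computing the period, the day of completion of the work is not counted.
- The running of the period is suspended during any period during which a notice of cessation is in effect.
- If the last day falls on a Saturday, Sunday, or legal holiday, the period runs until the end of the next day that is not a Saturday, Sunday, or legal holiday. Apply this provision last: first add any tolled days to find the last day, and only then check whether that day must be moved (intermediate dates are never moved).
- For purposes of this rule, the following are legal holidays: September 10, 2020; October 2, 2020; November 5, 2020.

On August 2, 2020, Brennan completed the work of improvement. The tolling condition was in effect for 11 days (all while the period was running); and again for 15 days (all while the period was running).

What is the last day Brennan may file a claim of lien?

69 days after August 2, 2020 is October 10, 2020.
Tolling adds 11 days: October 10, 2020 + 11 days = October 21, 2020.
Tolling adds 15 days: October 21, 2020 + 15 days = November 5, 2020.
November 5, 2020 is a listed holiday. The next qualifying day is November 6, 2020.

November 6, 2020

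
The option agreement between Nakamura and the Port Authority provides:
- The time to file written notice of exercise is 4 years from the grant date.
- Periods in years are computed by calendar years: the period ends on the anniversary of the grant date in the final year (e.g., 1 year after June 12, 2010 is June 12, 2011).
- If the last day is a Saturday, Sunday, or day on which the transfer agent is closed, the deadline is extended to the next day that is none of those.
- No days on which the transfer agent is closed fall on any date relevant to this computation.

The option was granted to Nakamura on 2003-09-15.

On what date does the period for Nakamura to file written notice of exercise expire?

September 17, 2007

4 years after 2003-09-15 is September 15, 2007.
September 15, 2007 is Saturday; September 16, 2007 is Sunday. The next qualifying day is September 17, 2007.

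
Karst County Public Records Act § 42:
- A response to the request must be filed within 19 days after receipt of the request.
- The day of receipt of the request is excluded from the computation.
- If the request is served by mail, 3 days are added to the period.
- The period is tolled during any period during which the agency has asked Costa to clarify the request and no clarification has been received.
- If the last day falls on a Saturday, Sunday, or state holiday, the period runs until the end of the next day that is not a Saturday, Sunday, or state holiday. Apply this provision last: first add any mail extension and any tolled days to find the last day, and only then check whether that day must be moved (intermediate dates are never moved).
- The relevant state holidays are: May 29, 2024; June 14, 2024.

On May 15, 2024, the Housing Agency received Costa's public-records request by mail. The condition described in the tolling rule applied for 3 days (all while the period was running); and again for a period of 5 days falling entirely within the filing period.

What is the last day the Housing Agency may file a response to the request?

19 days after May 15, 2024 is June 3, 2024.
Service was by mail, adding 3 days: June 3, 2024 + 3 days = June 6, 2024.
Tolling adds 3 days: June 6, 2024 + 3 days = June 9, 2024.
Tolling adds 5 days: June 9, 2024 + 5 days = June 14, 2024.
June 14, 2024 is a listed holiday; June 15, 2024 is Saturday; June 16, 2024 is Sunday. The next qualifying day is June 17, 2024.

June 17, 2024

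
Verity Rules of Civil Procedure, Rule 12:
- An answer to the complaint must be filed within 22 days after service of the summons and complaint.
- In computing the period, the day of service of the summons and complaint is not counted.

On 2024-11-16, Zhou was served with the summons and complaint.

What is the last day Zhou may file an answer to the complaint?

22 days after 2024-11-16 is December 8, 2024.

December 8, 2024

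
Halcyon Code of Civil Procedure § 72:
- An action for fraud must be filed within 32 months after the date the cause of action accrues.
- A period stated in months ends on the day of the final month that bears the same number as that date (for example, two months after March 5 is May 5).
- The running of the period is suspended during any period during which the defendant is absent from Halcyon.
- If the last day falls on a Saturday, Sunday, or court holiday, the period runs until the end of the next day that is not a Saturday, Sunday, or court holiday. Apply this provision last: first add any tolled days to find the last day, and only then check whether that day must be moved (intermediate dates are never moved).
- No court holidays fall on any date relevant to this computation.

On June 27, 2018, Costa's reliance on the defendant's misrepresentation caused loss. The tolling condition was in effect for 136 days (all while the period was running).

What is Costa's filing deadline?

32 months after June 27, 2018 is February 27, 2021.
Tolling adds 136 days: February 27, 2021 + 136 days = July 13, 2021.
July 13, 2021 is a Tuesday and not a court holiday, so no extension applies.

July 13, 2021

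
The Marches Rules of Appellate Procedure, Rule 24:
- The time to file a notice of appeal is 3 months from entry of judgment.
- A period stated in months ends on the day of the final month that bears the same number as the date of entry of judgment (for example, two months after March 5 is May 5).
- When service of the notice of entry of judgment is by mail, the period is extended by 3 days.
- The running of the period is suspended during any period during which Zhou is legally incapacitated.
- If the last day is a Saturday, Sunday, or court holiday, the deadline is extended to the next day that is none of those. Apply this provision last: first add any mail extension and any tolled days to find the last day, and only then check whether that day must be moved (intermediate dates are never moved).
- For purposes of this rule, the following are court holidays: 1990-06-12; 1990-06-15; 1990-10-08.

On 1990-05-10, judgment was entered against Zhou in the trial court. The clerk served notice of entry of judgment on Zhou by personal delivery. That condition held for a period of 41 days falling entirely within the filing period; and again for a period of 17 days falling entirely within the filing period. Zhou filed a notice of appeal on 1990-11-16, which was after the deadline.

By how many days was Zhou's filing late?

3 months after 1990-05-10 is August 10, 1990.
Service was not by mail, so no mail extension applies.
Tolling adds 41 days: August 10, 1990 + 41 days = September 20, 1990.
Tolling adds 17 days: September 20, 1990 + 17 days = October 7, 1990.
October 7, 1990 is Sunday; October 8, 1990 is a listed holiday. The next qualifying day is October 9, 1990.
The deadline is October 9, 1990; from October 9, 1990 to November 16, 1990 is 38 days.

38 days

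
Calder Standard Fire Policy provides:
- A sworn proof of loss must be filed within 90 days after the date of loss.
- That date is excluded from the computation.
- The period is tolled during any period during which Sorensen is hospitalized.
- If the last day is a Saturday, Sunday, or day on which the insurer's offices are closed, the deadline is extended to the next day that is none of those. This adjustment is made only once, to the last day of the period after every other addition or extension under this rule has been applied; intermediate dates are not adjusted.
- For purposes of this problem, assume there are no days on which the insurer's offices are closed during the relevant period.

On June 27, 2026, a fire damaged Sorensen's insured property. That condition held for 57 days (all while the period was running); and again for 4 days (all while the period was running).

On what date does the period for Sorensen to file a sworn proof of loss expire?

November 25, 2026

90 days after June 27, 2026 is September 25, 2026.
Tolling adds 57 days: September 25, 2026 + 57 days = November 21, 2026.
Tolling adds 4 days: November 21, 2026 + 4 days = November 25, 2026.
November 25, 2026 is a Wednesday and not a day on which the insurer's offices are closed, so no extension applies.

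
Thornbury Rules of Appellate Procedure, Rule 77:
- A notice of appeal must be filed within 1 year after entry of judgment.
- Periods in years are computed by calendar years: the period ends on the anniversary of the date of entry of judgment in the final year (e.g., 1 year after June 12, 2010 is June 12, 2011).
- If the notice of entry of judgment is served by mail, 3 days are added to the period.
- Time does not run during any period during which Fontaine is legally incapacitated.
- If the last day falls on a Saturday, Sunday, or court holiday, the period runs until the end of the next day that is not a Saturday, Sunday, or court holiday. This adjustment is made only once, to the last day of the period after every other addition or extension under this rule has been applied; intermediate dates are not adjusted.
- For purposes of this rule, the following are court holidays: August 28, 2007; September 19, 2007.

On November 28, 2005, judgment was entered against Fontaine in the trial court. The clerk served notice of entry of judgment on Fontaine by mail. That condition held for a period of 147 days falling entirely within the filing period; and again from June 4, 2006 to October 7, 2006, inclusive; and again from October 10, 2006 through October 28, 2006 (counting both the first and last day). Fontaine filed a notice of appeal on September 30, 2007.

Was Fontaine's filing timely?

1 year after November 28, 2005 is November 28, 2006.
Service was by mail, adding 3 days: November 28, 2006 + 3 days = December 1, 2006.
Tolling adds 147 days: December 1, 2006 + 147 days = April 27, 2007.
From June 4, 2006 through October 7, 2006 inclusive is 126 days; tolling adds 126 days: April 27, 2007 + 126 days = August 31, 2007.
From October 10, 2006 through October 28, 2006 inclusive is 19 days; tolling adds 19 days: August 31, 2007 + 19 days = September 19, 2007.
September 19, 2007 is a listed holiday. The next qualifying day is September 20, 2007.
The deadline is September 20, 2007; the filing on September 30, 2007 is after that date.

No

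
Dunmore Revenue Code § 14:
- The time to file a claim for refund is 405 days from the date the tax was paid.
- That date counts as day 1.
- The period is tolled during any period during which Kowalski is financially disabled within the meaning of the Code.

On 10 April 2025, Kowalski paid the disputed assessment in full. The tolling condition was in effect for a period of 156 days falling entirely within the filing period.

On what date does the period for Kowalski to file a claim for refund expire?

Counting 10 April 2025 as day 1, day 405 is May 19, 2026.
Tolling adds 156 days: May 19, 2026 + 156 days = October 22, 2026.

October 22, 2026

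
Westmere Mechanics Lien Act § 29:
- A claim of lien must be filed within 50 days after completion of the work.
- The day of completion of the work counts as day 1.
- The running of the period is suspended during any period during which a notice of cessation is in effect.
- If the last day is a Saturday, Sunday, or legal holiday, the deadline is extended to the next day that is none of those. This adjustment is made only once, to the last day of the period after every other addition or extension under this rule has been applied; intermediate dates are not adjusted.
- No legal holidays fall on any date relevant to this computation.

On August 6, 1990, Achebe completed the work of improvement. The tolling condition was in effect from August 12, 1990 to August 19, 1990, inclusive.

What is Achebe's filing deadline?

October 2, 1990

Counting August 6, 1990 as day 1, day 50 is September 24, 1990.
From August 12, 1990 through August 19, 1990 inclusive is 8 days; tolling adds 8 days: September 24, 1990 + 8 days = October 2, 1990.
October 2, 1990 is a Tuesday and not a legal holiday, so no extension applies.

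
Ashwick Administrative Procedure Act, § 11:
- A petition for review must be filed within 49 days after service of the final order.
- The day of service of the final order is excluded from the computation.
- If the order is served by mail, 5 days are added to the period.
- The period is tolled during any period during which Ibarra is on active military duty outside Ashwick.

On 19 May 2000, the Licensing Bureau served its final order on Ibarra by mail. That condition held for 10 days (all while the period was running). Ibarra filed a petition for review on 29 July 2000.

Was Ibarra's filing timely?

49 days after 19 May 2000 is July 7, 2000.
Service was by mail, adding 5 days: July 7, 2000 + 5 days = July 12, 2000.
Tolling adds 10 days: July 12, 2000 + 10 days = July 22, 2000.
The deadline is July 22, 2000; the filing on July 29, 2000 is after that date.

No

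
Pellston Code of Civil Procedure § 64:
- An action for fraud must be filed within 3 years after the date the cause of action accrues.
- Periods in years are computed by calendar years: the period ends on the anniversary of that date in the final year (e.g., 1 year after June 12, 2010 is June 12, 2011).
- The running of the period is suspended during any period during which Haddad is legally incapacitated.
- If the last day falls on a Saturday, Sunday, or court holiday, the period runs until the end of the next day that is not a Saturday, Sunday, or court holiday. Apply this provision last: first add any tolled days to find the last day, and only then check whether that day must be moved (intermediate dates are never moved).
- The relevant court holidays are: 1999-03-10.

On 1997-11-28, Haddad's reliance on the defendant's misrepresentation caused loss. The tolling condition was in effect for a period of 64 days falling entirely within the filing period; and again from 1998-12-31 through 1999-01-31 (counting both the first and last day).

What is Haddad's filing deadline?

March 5, 2001

3 years after 1997-11-28 is November 28, 2000.
Tolling adds 64 days: November 28, 2000 + 64 days = January 31, 2001.
From December 31, 1998 through January 31, 1999 inclusive is 32 days; tolling adds 32 days: January 31, 2001 + 32 days = March 4, 2001.
March 4, 2001 is Sunday. The next qualifying day is March 5, 2001.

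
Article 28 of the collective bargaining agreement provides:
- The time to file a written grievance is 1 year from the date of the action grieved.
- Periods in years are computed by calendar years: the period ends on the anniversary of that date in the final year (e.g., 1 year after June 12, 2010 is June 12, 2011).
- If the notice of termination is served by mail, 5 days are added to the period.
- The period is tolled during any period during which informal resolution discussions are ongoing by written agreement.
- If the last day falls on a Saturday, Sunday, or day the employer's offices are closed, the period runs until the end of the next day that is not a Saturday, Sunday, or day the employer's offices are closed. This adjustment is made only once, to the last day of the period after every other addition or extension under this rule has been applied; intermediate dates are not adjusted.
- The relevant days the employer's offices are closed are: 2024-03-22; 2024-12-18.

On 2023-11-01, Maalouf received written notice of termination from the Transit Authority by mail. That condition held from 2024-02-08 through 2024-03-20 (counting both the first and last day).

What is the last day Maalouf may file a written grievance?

December 19, 2024

1 year after 2023-11-01 is November 1, 2024.
Service was by mail, adding 5 days: November 1, 2024 + 5 days = November 6, 2024.
From February 8, 2024 through March 20, 2024 inclusive is 42 days; tolling adds 42 days: November 6, 2024 + 42 days = December 18, 2024.
December 18, 2024 is a listed holiday. The next qualifying day is December 19, 2024.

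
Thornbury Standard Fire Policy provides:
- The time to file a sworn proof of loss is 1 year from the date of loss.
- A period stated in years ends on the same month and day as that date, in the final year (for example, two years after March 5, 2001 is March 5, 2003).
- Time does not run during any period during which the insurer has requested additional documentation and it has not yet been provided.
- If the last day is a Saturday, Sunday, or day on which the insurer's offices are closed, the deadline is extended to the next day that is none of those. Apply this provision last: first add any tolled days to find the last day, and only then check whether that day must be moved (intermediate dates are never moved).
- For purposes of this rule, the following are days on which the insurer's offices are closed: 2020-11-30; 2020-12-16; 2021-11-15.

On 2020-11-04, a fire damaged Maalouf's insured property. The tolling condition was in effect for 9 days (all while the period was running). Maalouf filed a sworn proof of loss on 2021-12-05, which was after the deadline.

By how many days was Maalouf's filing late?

1 year after 2020-11-04 is November 4, 2021.
Tolling adds 9 days: November 4, 2021 + 9 days = November 13, 2021.
November 13, 2021 is Saturday; November 14, 2021 is Sunday; November 15, 2021 is a listed holiday. The next qualifying day is November 16, 2021.
The deadline is November 16, 2021; from November 16, 2021 to December 5, 2021 is 19 days.

19 days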